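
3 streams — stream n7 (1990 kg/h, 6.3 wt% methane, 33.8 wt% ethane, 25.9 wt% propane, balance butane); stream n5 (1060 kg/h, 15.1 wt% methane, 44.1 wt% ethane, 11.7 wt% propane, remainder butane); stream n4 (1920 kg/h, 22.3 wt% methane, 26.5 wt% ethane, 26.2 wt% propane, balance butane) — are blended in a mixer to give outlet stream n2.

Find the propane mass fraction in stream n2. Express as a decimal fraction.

Total flow out = 1990 + 1060 + 1920 = 4970 kg/h.
propane in = 1990×0.259 + 1060×0.117 + 1920×0.262 = 1142.5 kg/h.
propane mass fraction in n2 = 1142.5/4970 = 0.2299.

0.2299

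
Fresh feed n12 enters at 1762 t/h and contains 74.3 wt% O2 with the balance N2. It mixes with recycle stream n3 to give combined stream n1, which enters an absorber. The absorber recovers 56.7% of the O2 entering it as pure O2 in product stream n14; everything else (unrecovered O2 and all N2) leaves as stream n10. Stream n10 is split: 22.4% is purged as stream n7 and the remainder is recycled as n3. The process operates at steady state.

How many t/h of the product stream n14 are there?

O2 in n1: m_A = 1762×0.743 + (1−0.224)·(1−0.567)·m_A, so m_A = 1309.2/0.6640 = 1971.7 t/h.
Product n14 = 0.567×1971.7 = 1117.9 t/h.

1118 t/h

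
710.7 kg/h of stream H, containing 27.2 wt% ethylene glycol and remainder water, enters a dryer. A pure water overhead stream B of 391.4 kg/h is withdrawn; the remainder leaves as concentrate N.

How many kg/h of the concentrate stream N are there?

Concentrate = 710.7 − 391.4 = 319.3 kg/h.

319.3 kg/h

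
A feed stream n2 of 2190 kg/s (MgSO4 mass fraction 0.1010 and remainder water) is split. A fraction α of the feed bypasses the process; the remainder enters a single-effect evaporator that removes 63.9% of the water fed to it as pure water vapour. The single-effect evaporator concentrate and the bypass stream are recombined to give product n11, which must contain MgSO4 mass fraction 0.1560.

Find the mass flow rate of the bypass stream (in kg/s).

All 2190×0.101 = 221.19 kg/s of MgSO4 reaches n11, so n11 = 221.19/0.156 = 1417.9 kg/s and vapour = 772.12 kg/s.
The evaporator receives (1−α)·2190 of feed at 0.899 water and removes 0.639 of that water:
0.639×0.899×(1−α)×2190 = 772.12
(1−α) = 772.12/1258.1 = 0.6137;  α = 0.3863.
Bypass flow = 0.3863×2190 = 845.93 kg/s.

845.9 kg/s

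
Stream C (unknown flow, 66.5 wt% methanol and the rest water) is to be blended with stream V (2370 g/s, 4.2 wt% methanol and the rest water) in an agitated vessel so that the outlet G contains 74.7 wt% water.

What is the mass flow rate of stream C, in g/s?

1214 g/s

Let C be the unknown flow. Total out = 2370 + C.
water balance: 2270.5 + 0.335·C = 0.747·(2370 + C)
(0.335 − 0.747)·C = 0.747×2370 − 2270.5 = -500.07
C = -500.07 / -0.412 = 1213.8 g/s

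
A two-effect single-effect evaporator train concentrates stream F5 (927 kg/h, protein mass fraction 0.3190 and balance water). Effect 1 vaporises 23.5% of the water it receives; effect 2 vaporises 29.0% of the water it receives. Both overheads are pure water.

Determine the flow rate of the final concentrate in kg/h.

638.6 kg/h

water in feed = 927×0.681 = 631.29 kg/h.
After stage 1: water left = (1−0.235)×631.29 = 482.93; stream total = 778.65 kg/h.
After stage 2: water left = (1−0.290)×482.93 = 342.88; final concentrate = 638.6 kg/h.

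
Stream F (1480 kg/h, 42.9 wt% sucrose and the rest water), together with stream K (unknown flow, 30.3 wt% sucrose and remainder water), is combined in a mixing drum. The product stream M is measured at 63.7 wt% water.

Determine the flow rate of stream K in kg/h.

Let K be the unknown flow. Total out = 1480 + K.
water balance: 845.08 + 0.697·K = 0.637·(1480 + K)
(0.697 − 0.637)·K = 0.637×1480 − 845.08 = 97.68
K = 97.68 / 0.060 = 1628 kg/h

1628 kg/h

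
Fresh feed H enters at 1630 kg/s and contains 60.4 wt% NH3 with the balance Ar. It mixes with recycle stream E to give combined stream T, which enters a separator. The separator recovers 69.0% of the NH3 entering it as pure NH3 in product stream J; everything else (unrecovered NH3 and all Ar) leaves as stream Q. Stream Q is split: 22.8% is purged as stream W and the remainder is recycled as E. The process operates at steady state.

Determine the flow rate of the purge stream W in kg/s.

737 kg/s

Ar enters only via H and leaves only via the purge: 1630×0.396 = 0.228×(Ar in Q), and the separator passes all Ar, so Ar in T = Ar in Q = 2831.1 kg/s.
NH3 in T: m_A = 1630×0.604 + (1−0.228)·(1−0.690)·m_A, so m_A = 984.52/0.7607 = 1294.3 kg/s.
Q = (1−0.690)×1294.3 + 2831.1 = 3232.3 kg/s.
Purge W = 0.228×3232.3 = 736.96 kg/s.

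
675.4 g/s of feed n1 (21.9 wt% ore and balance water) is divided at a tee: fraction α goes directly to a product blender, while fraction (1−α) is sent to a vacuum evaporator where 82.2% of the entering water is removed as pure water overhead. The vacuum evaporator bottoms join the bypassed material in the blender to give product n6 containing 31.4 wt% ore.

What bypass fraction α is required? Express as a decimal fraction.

All 675.4×0.219 = 147.91 g/s of ore reaches n6, so n6 = 147.91/0.314 = 471.06 g/s and vapour = 204.34 g/s.
The evaporator receives (1−α)·675.4 of feed at 0.781 water and removes 0.822 of that water:
0.822×0.781×(1−α)×675.4 = 204.34
(1−α) = 204.34/433.59 = 0.4713;  α = 0.5287.

0.529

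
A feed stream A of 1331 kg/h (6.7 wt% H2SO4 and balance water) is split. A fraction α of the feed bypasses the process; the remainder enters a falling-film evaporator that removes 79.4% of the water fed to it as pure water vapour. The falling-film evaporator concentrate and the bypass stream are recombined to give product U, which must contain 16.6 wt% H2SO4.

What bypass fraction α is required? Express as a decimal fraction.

All 1331×0.067 = 89.177 kg/h of H2SO4 reaches U, so U = 89.177/0.166 = 537.21 kg/h and vapour = 793.79 kg/h.
The evaporator receives (1−α)·1331 of feed at 0.933 water and removes 0.794 of that water:
0.794×0.933×(1−α)×1331 = 793.79
(1−α) = 793.79/986.01 = 0.8051;  α = 0.1949.

0.195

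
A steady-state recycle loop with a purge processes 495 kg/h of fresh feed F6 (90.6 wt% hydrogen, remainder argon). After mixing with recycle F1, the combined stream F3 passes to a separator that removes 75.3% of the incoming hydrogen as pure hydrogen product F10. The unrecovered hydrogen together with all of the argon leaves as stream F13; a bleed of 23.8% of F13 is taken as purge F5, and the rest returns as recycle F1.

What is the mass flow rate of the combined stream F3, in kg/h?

748 kg/h

argon enters only via F6 and leaves only via the purge: 495×0.094 = 0.238×(argon in F13), and the separator passes all argon, so argon in F3 = argon in F13 = 195.5 kg/h.
hydrogen in F3: m_A = 495×0.906 + (1−0.238)·(1−0.753)·m_A, so m_A = 448.47/0.8118 = 552.45 kg/h.
F3 = 552.45 + 195.5 = 747.95 kg/h.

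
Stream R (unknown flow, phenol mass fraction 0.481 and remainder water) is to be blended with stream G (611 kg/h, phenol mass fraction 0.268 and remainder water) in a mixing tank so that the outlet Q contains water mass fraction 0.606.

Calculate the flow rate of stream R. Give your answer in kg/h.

Let R be the unknown flow. Total out = 611 + R.
water balance: 447.25 + 0.519·R = 0.606·(611 + R)
(0.519 − 0.606)·R = 0.606×611 − 447.25 = -76.986
R = -76.986 / -0.087 = 884.9 kg/h

884.9 kg/h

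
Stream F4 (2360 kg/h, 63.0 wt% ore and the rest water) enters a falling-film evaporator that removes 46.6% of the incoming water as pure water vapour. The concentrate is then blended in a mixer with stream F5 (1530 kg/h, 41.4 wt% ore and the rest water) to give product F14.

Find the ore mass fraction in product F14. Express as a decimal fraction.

0.609

Vapour removed = 0.466×0.370×2360 = 406.91 kg/h; concentrate = 1953.1 kg/h.
ore reaching the mixer = 1486.8 (from concentrate) + 1530×0.414 = 2120.2 kg/h.
Product flow = 1953.1 + 1530 = 3483.1 kg/h; ore fraction = 0.609.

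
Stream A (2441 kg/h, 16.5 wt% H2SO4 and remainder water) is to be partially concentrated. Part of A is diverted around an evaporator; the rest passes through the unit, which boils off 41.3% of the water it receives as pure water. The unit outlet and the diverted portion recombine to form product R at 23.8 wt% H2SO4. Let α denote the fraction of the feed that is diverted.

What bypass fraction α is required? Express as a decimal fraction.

All 2441×0.165 = 402.77 kg/h of H2SO4 reaches R, so R = 402.77/0.238 = 1692.3 kg/h and vapour = 748.71 kg/h.
The evaporator receives (1−α)·2441 of feed at 0.835 water and removes 0.413 of that water:
0.413×0.835×(1−α)×2441 = 748.71
(1−α) = 748.71/841.79 = 0.8894;  α = 0.1106.

0.111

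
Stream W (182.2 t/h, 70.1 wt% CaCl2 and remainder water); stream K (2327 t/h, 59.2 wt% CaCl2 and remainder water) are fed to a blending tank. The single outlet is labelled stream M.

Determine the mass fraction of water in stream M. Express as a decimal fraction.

Total flow out = 182.2 + 2327 = 2509.2 t/h.
water in = 182.2×0.299 + 2327×0.408 = 1003.9 t/h.
water mass fraction in M = 1003.9/2509.2 = 0.400.

0.400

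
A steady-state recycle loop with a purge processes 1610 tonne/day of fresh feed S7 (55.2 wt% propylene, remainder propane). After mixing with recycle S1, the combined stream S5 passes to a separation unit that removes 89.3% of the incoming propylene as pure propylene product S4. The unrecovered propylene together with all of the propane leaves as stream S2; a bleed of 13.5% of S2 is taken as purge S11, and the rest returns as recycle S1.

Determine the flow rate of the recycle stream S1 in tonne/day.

propane enters only via S7 and leaves only via the purge: 1610×0.448 = 0.135×(propane in S2), and the separation unit passes all propane, so propane in S5 = propane in S2 = 5342.8 tonne/day.
propylene in S5: m_A = 1610×0.552 + (1−0.135)·(1−0.893)·m_A, so m_A = 888.72/0.9074 = 979.37 tonne/day.
S2 = (1−0.893)×979.37 + 5342.8 = 5447.6 tonne/day.
Recycle S1 = (1−0.135)×5447.6 = 4712.2 tonne/day.

4712 tonne/day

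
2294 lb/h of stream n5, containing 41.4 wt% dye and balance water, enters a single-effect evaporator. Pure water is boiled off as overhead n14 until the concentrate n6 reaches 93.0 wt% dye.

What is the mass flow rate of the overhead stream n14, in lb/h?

dye is conserved: 2294×0.414 = 949.72 lb/h all reports to the concentrate.
Concentrate = 949.72/(target fraction) = 1021.2 lb/h.
Overhead = 2294 − 1021.2 = 1272.8 lb/h.

1273 lb/h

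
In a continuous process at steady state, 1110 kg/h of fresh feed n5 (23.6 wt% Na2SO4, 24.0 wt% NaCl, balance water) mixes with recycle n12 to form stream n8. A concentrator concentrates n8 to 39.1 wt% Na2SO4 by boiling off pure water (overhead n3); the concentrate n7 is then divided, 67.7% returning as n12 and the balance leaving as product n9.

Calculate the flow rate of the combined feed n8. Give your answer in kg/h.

Overall Na2SO4 balance (none leaves overhead): Na2SO4 in fresh feed = Na2SO4 in product, i.e. 1110×0.236 = (1−0.677)·n7·0.391.
n7 = 261.96/(0.391×0.323) = 2074.2 kg/h.
Recycle n12 = 0.677×2074.2 = 1404.2 kg/h.
Combined feed n8 = 1110 + 1404.2 = 2514.2 kg/h.

2514 kg/h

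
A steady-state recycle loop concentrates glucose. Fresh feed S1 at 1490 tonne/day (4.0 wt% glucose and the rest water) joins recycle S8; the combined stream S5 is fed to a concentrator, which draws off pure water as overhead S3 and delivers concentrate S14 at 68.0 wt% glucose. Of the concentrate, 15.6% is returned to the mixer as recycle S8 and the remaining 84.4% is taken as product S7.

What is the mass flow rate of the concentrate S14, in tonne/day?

Overall glucose balance (none leaves overhead): glucose in fresh feed = glucose in product, i.e. 1490×0.040 = (1−0.156)·S14·0.680.
S14 = 59.6/(0.680×0.844) = 103.85 tonne/day.

103.8 tonne/day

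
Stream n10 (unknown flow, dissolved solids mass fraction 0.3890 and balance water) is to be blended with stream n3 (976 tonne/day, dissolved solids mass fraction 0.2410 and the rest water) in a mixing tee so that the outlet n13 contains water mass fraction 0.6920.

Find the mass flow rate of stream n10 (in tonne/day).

807.3 tonne/day

Let n10 be the unknown flow. Total out = 976 + n10.
water balance: 740.78 + 0.611·n10 = 0.692·(976 + n10)
(0.611 − 0.692)·n10 = 0.692×976 − 740.78 = -65.392
n10 = -65.392 / -0.081 = 807.31 tonne/day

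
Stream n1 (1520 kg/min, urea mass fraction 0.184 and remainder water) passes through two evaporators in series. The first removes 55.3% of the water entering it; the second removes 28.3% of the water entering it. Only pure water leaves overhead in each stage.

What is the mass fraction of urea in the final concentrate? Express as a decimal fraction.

0.413

water in feed = 1520×0.816 = 1240.3 kg/min.
After stage 1: water left = (1−0.553)×1240.3 = 554.42; stream total = 834.1 kg/min.
After stage 2: water left = (1−0.283)×554.42 = 397.52; final concentrate = 677.2 kg/min.
urea fraction = 279.68/677.2 = 0.413.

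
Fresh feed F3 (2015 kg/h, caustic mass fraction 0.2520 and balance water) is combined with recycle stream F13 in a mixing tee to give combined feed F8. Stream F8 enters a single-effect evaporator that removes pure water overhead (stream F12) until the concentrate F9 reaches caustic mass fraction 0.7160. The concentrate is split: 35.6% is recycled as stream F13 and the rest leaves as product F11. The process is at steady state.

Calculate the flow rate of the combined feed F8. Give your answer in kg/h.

Overall caustic balance (none leaves overhead): caustic in fresh feed = caustic in product, i.e. 2015×0.252 = (1−0.356)·F9·0.716.
F9 = 507.78/(0.716×0.644) = 1101.2 kg/h.
Recycle F13 = 0.356×1101.2 = 392.04 kg/h.
Combined feed F8 = 2015 + 392.04 = 2407 kg/h.

2407 kg/h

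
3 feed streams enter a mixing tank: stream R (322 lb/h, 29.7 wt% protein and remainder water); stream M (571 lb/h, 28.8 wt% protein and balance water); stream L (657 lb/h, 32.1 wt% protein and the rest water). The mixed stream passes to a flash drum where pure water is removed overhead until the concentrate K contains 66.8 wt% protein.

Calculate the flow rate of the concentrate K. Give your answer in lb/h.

protein entering = 322×0.297 + 571×0.288 + 657×0.321 = 470.98 lb/h.
All protein reports to K, so K = 470.98/0.668 = 705.06 lb/h.

705.1 lb/h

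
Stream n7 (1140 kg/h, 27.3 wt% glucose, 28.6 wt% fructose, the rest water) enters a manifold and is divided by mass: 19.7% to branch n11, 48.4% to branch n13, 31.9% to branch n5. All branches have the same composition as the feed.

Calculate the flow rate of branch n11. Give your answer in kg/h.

224.6 kg/h

Branch n11 flow = 0.197×1140 = 224.58 kg/h.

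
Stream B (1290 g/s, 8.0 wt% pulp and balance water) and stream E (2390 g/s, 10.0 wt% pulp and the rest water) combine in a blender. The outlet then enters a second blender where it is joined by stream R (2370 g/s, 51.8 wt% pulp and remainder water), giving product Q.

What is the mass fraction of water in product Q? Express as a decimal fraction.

0.741

Overall, product flow = 6050 g/s.
water in = 1290×0.920 + 2390×0.900 + 2370×0.482 = 4480.1 g/s.
water fraction in Q = 0.741.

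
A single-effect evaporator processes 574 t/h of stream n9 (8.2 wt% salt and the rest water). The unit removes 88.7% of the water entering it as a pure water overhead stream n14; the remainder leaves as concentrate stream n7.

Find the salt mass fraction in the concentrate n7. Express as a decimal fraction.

salt is not removed: 574×0.082 = 47.068 t/h of salt enters n7.
water entering = 574×0.918 = 526.93 t/h; overhead removed = 0.887×526.93 = 467.39 t/h.
Concentrate = 574 − 467.39 = 106.61 t/h.
Mass fraction = 47.068/106.61 = 0.441.

0.441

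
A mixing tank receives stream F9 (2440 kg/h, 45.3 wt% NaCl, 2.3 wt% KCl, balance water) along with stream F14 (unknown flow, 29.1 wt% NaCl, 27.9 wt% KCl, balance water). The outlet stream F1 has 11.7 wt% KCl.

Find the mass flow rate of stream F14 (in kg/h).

Let F14 be the unknown flow. Total out = 2440 + F14.
KCl balance: 56.12 + 0.279·F14 = 0.117·(2440 + F14)
(0.279 − 0.117)·F14 = 0.117×2440 − 56.12 = 229.36
F14 = 229.36 / 0.162 = 1415.8 kg/h

1416 kg/h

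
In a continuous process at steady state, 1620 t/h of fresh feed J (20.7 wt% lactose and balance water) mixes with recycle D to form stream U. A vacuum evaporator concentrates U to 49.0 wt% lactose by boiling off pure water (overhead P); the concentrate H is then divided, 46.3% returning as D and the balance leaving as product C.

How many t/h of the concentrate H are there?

1274 t/h

Overall lactose balance (none leaves overhead): lactose in fresh feed = lactose in product, i.e. 1620×0.207 = (1−0.463)·H·0.490.
H = 335.34/(0.490×0.537) = 1274.4 t/h.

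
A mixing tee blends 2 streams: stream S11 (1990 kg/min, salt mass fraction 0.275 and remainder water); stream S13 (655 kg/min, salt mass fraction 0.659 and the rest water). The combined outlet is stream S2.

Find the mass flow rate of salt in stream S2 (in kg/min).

978.9 kg/min

salt out = salt in = 1990×0.275 + 655×0.659 = 978.89 kg/min.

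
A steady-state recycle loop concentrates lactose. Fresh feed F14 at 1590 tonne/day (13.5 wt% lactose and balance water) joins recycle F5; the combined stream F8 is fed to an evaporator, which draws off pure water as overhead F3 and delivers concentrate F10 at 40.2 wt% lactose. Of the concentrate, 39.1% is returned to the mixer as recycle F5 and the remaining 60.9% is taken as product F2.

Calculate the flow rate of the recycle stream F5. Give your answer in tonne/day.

Overall lactose balance (none leaves overhead): lactose in fresh feed = lactose in product, i.e. 1590×0.135 = (1−0.391)·F10·0.402.
F10 = 214.65/(0.402×0.609) = 876.77 tonne/day.
Recycle F5 = 0.391×876.77 = 342.82 tonne/day.

342.8 tonne/day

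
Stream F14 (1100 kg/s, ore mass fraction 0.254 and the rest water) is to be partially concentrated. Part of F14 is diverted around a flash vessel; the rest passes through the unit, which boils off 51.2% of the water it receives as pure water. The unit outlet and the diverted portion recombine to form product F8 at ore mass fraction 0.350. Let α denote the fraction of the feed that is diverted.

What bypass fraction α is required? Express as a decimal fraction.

0.282

All 1100×0.254 = 279.4 kg/s of ore reaches F8, so F8 = 279.4/0.350 = 798.29 kg/s and vapour = 301.71 kg/s.
The evaporator receives (1−α)·1100 of feed at 0.746 water and removes 0.512 of that water:
0.512×0.746×(1−α)×1100 = 301.71
(1−α) = 301.71/420.15 = 0.7181;  α = 0.2819.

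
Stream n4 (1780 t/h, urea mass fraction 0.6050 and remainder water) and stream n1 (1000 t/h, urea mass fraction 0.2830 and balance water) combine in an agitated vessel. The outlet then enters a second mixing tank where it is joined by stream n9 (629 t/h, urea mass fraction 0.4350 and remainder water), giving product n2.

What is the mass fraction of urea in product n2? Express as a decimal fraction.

Overall, product flow = 3409 t/h.
urea in = 1780×0.605 + 1000×0.283 + 629×0.435 = 1633.5 t/h.
urea fraction in n2 = 0.4792.

0.4792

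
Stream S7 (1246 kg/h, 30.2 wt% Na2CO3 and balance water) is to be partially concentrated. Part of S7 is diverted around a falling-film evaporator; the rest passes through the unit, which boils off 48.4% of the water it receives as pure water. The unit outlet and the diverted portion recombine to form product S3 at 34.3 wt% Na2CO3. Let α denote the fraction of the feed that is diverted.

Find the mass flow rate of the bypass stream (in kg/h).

All 1246×0.302 = 376.29 kg/h of Na2CO3 reaches S3, so S3 = 376.29/0.343 = 1097.1 kg/h and vapour = 148.94 kg/h.
The evaporator receives (1−α)·1246 of feed at 0.698 water and removes 0.484 of that water:
0.484×0.698×(1−α)×1246 = 148.94
(1−α) = 148.94/420.94 = 0.3538;  α = 0.6462.
Bypass flow = 0.6462×1246 = 805.13 kg/h.

805.1 kg/h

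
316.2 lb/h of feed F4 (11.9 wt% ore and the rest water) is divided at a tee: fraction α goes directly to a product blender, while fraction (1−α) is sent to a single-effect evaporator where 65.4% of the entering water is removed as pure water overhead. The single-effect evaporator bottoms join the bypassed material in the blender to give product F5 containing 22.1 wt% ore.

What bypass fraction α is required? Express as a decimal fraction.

All 316.2×0.119 = 37.628 lb/h of ore reaches F5, so F5 = 37.628/0.221 = 170.26 lb/h and vapour = 145.94 lb/h.
The evaporator receives (1−α)·316.2 of feed at 0.881 water and removes 0.654 of that water:
0.654×0.881×(1−α)×316.2 = 145.94
(1−α) = 145.94/182.19 = 0.8010;  α = 0.1990.

0.199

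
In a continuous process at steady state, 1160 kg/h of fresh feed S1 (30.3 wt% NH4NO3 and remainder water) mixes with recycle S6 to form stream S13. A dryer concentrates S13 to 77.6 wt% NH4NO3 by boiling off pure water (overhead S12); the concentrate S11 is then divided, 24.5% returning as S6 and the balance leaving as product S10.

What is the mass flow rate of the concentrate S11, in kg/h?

Overall NH4NO3 balance (none leaves overhead): NH4NO3 in fresh feed = NH4NO3 in product, i.e. 1160×0.303 = (1−0.245)·S11·0.776.
S11 = 351.48/(0.776×0.755) = 599.92 kg/h.

599.9 kg/h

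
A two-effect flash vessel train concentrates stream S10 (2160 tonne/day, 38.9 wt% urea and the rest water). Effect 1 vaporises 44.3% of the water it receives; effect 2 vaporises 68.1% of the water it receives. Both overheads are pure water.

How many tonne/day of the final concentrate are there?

water in feed = 2160×0.611 = 1319.8 tonne/day.
After stage 1: water left = (1−0.443)×1319.8 = 735.11; stream total = 1575.3 tonne/day.
After stage 2: water left = (1−0.681)×735.11 = 234.5; final concentrate = 1074.7 tonne/day.

1075 tonne/day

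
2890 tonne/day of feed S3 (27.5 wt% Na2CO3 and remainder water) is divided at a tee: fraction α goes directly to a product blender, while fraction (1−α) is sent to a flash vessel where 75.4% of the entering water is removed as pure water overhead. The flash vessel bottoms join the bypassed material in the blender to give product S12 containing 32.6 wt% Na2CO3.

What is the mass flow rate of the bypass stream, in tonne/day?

All 2890×0.275 = 794.75 tonne/day of Na2CO3 reaches S12, so S12 = 794.75/0.326 = 2437.9 tonne/day and vapour = 452.12 tonne/day.
The evaporator receives (1−α)·2890 of feed at 0.725 water and removes 0.754 of that water:
0.754×0.725×(1−α)×2890 = 452.12
(1−α) = 452.12/1579.8 = 0.2862;  α = 0.7138.
Bypass flow = 0.7138×2890 = 2062.9 tonne/day.

2063 tonne/day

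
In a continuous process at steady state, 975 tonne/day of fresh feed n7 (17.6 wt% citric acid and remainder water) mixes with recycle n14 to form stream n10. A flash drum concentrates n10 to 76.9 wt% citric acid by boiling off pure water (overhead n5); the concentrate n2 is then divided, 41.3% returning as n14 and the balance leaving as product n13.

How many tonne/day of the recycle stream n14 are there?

157 tonne/day

Overall citric acid balance (none leaves overhead): citric acid in fresh feed = citric acid in product, i.e. 975×0.176 = (1−0.413)·n2·0.769.
n2 = 171.6/(0.769×0.587) = 380.15 tonne/day.
Recycle n14 = 0.413×380.15 = 157 tonne/day.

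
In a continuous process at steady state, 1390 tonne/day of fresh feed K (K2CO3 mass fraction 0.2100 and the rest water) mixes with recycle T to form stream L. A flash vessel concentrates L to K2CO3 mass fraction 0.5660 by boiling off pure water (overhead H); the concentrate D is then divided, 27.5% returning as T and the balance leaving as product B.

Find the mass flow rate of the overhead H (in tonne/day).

874.3 tonne/day

Overall K2CO3 balance (none leaves overhead): K2CO3 in fresh feed = K2CO3 in product, i.e. 1390×0.210 = (1−0.275)·D·0.566.
D = 291.9/(0.566×0.725) = 711.34 tonne/day.
Recycle T = 0.275×711.34 = 195.62 tonne/day.
Combined feed L = 1390 + 195.62 = 1585.6 tonne/day.
Overhead H = L − D = 1585.6 − 711.34 = 874.28 tonne/day.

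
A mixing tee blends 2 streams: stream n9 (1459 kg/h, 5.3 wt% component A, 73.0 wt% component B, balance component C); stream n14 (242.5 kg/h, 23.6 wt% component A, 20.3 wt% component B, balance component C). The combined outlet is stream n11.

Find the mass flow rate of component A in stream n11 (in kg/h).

component A out = component A in = 1459×0.053 + 242.5×0.236 = 134.56 kg/h.

134.6 kg/h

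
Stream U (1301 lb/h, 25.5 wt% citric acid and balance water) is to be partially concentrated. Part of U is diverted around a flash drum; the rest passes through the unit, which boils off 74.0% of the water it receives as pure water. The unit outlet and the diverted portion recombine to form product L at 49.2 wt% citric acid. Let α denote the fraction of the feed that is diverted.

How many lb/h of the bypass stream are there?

164.2 lb/h

All 1301×0.255 = 331.75 lb/h of citric acid reaches L, so L = 331.75/0.492 = 674.3 lb/h and vapour = 626.7 lb/h.
The evaporator receives (1−α)·1301 of feed at 0.745 water and removes 0.740 of that water:
0.740×0.745×(1−α)×1301 = 626.7
(1−α) = 626.7/717.24 = 0.8738;  α = 0.1262.
Bypass flow = 0.1262×1301 = 164.23 lb/h.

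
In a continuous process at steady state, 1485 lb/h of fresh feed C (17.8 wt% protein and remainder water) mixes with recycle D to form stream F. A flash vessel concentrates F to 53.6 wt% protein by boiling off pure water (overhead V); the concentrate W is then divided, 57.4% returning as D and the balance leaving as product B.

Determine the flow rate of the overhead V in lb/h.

Overall protein balance (none leaves overhead): protein in fresh feed = protein in product, i.e. 1485×0.178 = (1−0.574)·W·0.536.
W = 264.33/(0.536×0.426) = 1157.6 lb/h.
Recycle D = 0.574×1157.6 = 664.48 lb/h.
Combined feed F = 1485 + 664.48 = 2149.5 lb/h.
Overhead V = F − W = 2149.5 − 1157.6 = 991.85 lb/h.

991.8 lb/h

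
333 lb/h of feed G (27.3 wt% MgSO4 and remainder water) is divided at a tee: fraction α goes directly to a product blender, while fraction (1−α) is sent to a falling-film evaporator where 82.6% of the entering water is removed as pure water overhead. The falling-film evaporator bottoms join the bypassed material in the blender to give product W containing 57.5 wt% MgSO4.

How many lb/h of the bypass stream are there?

All 333×0.273 = 90.909 lb/h of MgSO4 reaches W, so W = 90.909/0.575 = 158.1 lb/h and vapour = 174.9 lb/h.
The evaporator receives (1−α)·333 of feed at 0.727 water and removes 0.826 of that water:
0.826×0.727×(1−α)×333 = 174.9
(1−α) = 174.9/199.97 = 0.8746;  α = 0.1254.
Bypass flow = 0.1254×333 = 41.748 lb/h.

41.75 lb/h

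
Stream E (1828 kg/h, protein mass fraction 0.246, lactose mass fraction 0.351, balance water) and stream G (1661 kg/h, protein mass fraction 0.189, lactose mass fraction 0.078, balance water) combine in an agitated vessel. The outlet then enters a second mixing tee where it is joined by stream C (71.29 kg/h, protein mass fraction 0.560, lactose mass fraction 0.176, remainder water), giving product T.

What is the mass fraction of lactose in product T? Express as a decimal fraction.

Overall, product flow = 3560.3 kg/h.
lactose in = 1828×0.351 + 1661×0.078 + 71.29×0.176 = 783.73 kg/h.
lactose fraction in T = 0.220.

0.220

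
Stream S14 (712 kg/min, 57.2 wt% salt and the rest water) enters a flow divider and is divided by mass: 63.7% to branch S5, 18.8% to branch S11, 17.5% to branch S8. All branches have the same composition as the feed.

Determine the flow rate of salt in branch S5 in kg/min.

259.4 kg/min

Branch S5 total = 0.637×712 = 453.54 kg/min.
salt in S5 = 0.572×453.54 = 259.43 kg/min.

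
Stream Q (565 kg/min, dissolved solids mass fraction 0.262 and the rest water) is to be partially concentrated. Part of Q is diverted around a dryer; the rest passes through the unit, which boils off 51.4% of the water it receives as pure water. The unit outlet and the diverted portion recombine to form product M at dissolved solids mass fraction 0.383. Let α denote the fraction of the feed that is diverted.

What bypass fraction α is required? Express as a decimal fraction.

0.167

All 565×0.262 = 148.03 kg/min of dissolved solids reaches M, so M = 148.03/0.383 = 386.5 kg/min and vapour = 178.5 kg/min.
The evaporator receives (1−α)·565 of feed at 0.738 water and removes 0.514 of that water:
0.514×0.738×(1−α)×565 = 178.5
(1−α) = 178.5/214.32 = 0.8329;  α = 0.1671.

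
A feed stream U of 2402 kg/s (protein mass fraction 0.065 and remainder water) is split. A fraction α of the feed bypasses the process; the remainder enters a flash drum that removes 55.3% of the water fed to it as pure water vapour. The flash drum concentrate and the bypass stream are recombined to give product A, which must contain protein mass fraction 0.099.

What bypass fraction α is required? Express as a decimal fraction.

0.336

All 2402×0.065 = 156.13 kg/s of protein reaches A, so A = 156.13/0.099 = 1577.1 kg/s and vapour = 824.93 kg/s.
The evaporator receives (1−α)·2402 of feed at 0.935 water and removes 0.553 of that water:
0.553×0.935×(1−α)×2402 = 824.93
(1−α) = 824.93/1242 = 0.6642;  α = 0.3358.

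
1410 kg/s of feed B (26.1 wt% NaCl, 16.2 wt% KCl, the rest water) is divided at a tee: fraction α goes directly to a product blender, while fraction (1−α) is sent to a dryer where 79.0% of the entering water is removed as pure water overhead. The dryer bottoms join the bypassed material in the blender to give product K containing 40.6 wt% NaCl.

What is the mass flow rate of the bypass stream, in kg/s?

All 1410×0.261 = 368.01 kg/s of NaCl reaches K, so K = 368.01/0.406 = 906.43 kg/s and vapour = 503.57 kg/s.
The evaporator receives (1−α)·1410 of feed at 0.577 water and removes 0.790 of that water:
0.790×0.577×(1−α)×1410 = 503.57
(1−α) = 503.57/642.72 = 0.7835;  α = 0.2165.
Bypass flow = 0.2165×1410 = 305.26 kg/s.

305.3 kg/s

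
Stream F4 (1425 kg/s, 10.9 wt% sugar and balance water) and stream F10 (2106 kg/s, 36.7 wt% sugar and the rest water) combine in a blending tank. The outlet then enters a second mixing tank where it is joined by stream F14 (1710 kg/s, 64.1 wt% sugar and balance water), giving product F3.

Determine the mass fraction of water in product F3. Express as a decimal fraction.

Overall, product flow = 5241 kg/s.
water in = 1425×0.891 + 2106×0.633 + 1710×0.359 = 3216.7 kg/s.
water fraction in F3 = 0.614.

0.614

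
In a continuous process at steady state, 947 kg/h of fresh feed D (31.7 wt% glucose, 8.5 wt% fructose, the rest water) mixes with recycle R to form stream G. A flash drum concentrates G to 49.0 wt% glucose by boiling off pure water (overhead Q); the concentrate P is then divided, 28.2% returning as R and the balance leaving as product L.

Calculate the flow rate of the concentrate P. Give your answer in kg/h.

Overall glucose balance (none leaves overhead): glucose in fresh feed = glucose in product, i.e. 947×0.317 = (1−0.282)·P·0.490.
P = 300.2/(0.490×0.718) = 853.27 kg/h.

853.3 kg/h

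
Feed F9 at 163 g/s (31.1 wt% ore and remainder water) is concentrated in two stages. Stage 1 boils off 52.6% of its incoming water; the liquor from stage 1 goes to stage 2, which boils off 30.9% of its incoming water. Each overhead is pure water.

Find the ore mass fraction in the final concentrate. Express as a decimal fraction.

water in feed = 163×0.689 = 112.31 g/s.
After stage 1: water left = (1−0.526)×112.31 = 53.234; stream total = 103.93 g/s.
After stage 2: water left = (1−0.309)×53.234 = 36.784; final concentrate = 87.477 g/s.
ore fraction = 50.693/87.477 = 0.579.

0.579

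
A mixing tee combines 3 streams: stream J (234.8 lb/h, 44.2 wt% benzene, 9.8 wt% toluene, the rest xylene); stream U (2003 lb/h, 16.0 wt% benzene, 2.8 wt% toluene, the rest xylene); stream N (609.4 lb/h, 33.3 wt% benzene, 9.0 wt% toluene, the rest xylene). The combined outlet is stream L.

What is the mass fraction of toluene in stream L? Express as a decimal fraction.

0.047

Total flow out = 234.8 + 2003 + 609.4 = 2847.2 lb/h.
toluene in = 234.8×0.098 + 2003×0.028 + 609.4×0.090 = 133.94 lb/h.
toluene mass fraction in L = 133.94/2847.2 = 0.047.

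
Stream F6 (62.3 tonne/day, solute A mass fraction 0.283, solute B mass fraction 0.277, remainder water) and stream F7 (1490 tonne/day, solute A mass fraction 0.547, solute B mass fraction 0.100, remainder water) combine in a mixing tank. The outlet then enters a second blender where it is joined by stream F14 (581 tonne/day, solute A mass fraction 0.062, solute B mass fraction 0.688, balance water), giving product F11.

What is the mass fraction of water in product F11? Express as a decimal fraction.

Overall, product flow = 2133.3 tonne/day.
water in = 62.3×0.440 + 1490×0.353 + 581×0.250 = 698.63 tonne/day.
water fraction in F11 = 0.327.

0.327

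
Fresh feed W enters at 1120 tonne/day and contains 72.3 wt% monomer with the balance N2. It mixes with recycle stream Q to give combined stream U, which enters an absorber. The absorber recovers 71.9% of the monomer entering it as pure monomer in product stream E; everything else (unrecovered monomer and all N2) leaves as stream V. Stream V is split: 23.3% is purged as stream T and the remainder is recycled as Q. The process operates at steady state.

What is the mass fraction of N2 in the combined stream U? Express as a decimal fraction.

0.563

N2 enters only via W and leaves only via the purge: 1120×0.277 = 0.233×(N2 in V), and the absorber passes all N2, so N2 in U = N2 in V = 1331.5 tonne/day.
monomer in U: m_A = 1120×0.723 + (1−0.233)·(1−0.719)·m_A, so m_A = 809.76/0.7845 = 1032.2 tonne/day.
U = 1032.2 + 1331.5 = 2363.7 tonne/day.
N2 fraction in U = 1331.5/2363.7 = 0.563.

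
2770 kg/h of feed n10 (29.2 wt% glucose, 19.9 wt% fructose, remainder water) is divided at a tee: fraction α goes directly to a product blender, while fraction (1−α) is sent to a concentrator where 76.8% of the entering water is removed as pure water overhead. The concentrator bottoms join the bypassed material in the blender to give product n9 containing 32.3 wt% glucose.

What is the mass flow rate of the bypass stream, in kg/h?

All 2770×0.292 = 808.84 kg/h of glucose reaches n9, so n9 = 808.84/0.323 = 2504.1 kg/h and vapour = 265.85 kg/h.
The evaporator receives (1−α)·2770 of feed at 0.509 water and removes 0.768 of that water:
0.768×0.509×(1−α)×2770 = 265.85
(1−α) = 265.85/1082.8 = 0.2455;  α = 0.7545.
Bypass flow = 0.7545×2770 = 2089.9 kg/h.

2090 kg/h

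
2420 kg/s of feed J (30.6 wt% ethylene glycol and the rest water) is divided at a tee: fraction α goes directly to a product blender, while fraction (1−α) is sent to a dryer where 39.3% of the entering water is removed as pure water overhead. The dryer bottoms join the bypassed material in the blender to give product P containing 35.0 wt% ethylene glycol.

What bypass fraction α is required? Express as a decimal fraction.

0.539

All 2420×0.306 = 740.52 kg/s of ethylene glycol reaches P, so P = 740.52/0.350 = 2115.8 kg/s and vapour = 304.23 kg/s.
The evaporator receives (1−α)·2420 of feed at 0.694 water and removes 0.393 of that water:
0.393×0.694×(1−α)×2420 = 304.23
(1−α) = 304.23/660.04 = 0.4609;  α = 0.5391.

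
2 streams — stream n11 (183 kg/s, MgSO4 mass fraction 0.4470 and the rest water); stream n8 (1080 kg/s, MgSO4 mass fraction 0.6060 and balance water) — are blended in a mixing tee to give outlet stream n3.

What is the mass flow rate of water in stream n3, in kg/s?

526.7 kg/s

water out = water in = 183×0.553 + 1080×0.394 = 526.72 kg/s.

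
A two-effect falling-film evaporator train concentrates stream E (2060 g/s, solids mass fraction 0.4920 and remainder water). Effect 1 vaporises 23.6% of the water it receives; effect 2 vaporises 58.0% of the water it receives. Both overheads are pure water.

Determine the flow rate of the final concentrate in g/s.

1349 g/s

water in feed = 2060×0.508 = 1046.5 g/s.
After stage 1: water left = (1−0.236)×1046.5 = 799.51; stream total = 1813 g/s.
After stage 2: water left = (1−0.580)×799.51 = 335.79; final concentrate = 1349.3 g/s.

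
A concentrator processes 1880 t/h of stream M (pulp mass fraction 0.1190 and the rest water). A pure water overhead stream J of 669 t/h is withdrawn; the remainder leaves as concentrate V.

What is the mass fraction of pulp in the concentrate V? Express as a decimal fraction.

0.1847

pulp is not removed: 1880×0.119 = 223.72 t/h of pulp enters V.
Concentrate = 1880 − 669 = 1211 t/h.
Mass fraction = 223.72/1211 = 0.1847.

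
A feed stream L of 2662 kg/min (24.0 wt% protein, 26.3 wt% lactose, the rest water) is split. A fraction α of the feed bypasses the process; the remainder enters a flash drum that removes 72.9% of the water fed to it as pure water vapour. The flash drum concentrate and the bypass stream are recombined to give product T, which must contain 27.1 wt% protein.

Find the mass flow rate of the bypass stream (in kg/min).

1822 kg/min

All 2662×0.240 = 638.88 kg/min of protein reaches T, so T = 638.88/0.271 = 2357.5 kg/min and vapour = 304.51 kg/min.
The evaporator receives (1−α)·2662 of feed at 0.497 water and removes 0.729 of that water:
0.729×0.497×(1−α)×2662 = 304.51
(1−α) = 304.51/964.48 = 0.3157;  α = 0.6843.
Bypass flow = 0.6843×2662 = 1821.5 kg/min.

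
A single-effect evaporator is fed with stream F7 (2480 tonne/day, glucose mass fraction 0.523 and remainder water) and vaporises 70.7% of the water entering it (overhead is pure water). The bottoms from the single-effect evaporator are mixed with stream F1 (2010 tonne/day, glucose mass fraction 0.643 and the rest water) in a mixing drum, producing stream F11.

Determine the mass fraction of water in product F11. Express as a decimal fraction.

Vapour removed = 0.707×0.477×2480 = 836.35 tonne/day; concentrate = 1643.6 tonne/day.
water reaching the mixer = 346.61 (from concentrate) + 2010×0.357 = 1064.2 tonne/day.
Product flow = 1643.6 + 2010 = 3653.6 tonne/day; water fraction = 0.291.

0.291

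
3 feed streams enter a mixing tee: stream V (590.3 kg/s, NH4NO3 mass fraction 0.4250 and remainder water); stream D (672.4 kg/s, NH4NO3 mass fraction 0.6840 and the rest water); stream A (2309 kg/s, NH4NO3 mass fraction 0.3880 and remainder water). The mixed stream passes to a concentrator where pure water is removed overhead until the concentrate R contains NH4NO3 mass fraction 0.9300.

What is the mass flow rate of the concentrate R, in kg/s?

1728 kg/s

NH4NO3 entering = 590.3×0.425 + 672.4×0.684 + 2309×0.388 = 1606.7 kg/s.
All NH4NO3 reports to R, so R = 1606.7/0.930 = 1727.6 kg/s.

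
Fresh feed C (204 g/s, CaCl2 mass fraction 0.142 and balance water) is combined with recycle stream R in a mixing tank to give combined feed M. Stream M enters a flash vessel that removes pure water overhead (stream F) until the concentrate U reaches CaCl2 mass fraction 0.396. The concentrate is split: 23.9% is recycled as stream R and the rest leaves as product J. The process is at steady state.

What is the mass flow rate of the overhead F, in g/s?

Overall CaCl2 balance (none leaves overhead): CaCl2 in fresh feed = CaCl2 in product, i.e. 204×0.142 = (1−0.239)·U·0.396.
U = 28.968/(0.396×0.761) = 96.126 g/s.
Recycle R = 0.239×96.126 = 22.974 g/s.
Combined feed M = 204 + 22.974 = 226.97 g/s.
Overhead F = M − U = 226.97 − 96.126 = 130.85 g/s.

130.8 g/s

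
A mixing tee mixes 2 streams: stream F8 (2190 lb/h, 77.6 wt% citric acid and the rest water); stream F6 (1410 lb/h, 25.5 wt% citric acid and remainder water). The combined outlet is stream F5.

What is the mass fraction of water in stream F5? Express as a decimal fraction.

0.4281

Total flow out = 2190 + 1410 = 3600 lb/h.
water in = 2190×0.224 + 1410×0.745 = 1541 lb/h.
water mass fraction in F5 = 1541/3600 = 0.4281.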